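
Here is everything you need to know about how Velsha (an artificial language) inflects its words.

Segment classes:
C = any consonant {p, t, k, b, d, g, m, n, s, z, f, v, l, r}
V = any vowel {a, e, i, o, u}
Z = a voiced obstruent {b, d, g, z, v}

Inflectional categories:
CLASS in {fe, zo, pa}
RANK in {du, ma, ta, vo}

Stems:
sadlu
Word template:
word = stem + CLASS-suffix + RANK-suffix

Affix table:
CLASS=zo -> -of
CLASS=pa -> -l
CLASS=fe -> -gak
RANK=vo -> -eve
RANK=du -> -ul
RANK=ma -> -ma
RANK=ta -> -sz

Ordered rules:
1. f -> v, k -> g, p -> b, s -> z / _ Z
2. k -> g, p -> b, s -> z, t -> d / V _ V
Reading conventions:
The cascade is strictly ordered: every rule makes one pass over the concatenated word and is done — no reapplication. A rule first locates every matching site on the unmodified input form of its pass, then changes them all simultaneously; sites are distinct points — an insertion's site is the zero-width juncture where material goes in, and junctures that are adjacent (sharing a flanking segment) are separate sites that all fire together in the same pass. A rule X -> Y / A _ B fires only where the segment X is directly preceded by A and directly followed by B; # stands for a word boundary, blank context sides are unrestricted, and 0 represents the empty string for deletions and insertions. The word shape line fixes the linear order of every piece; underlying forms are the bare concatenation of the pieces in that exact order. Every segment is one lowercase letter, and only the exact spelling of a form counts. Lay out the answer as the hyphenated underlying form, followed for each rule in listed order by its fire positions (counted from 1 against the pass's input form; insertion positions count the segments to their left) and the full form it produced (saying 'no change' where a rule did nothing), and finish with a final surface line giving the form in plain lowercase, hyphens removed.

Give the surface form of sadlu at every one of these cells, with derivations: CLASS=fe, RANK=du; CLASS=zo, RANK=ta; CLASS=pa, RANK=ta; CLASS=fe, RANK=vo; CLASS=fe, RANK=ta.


cell CLASS=fe, RANK=du:
underlying: sadlu-gak-ul
1. f -> v, k -> g, p -> b, s -> z / _ Z: no change
2. k -> g, p -> b, s -> z, t -> d / V _ V: fires at position(s) 8: sadlugagul
surface: sadlugagul

cell CLASS=zo, RANK=ta:
underlying: sadlu-of-sz
1. f -> v, k -> g, p -> b, s -> z / _ Z: fires at position(s) 8: sadluofzz
2. k -> g, p -> b, s -> z, t -> d / V _ V: no change
surface: sadluofzz

cell CLASS=pa, RANK=ta:
underlying: sadlu-l-sz
1. f -> v, k -> g, p -> b, s -> z / _ Z: fires at position(s) 7: sadlulzz
2. k -> g, p -> b, s -> z, t -> d / V _ V: no change
surface: sadlulzz

cell CLASS=fe, RANK=vo:
underlying: sadlu-gak-eve
1. f -> v, k -> g, p -> b, s -> z / _ Z: no change
2. k -> g, p -> b, s -> z, t -> d / V _ V: fires at position(s) 8: sadlugageve
surface: sadlugageve

cell CLASS=fe, RANK=ta:
underlying: sadlu-gak-sz
1. f -> v, k -> g, p -> b, s -> z / _ Z: fires at position(s) 9: sadlugakzz
2. k -> g, p -> b, s -> z, t -> d / V _ V: no change
surface: sadlugakzz


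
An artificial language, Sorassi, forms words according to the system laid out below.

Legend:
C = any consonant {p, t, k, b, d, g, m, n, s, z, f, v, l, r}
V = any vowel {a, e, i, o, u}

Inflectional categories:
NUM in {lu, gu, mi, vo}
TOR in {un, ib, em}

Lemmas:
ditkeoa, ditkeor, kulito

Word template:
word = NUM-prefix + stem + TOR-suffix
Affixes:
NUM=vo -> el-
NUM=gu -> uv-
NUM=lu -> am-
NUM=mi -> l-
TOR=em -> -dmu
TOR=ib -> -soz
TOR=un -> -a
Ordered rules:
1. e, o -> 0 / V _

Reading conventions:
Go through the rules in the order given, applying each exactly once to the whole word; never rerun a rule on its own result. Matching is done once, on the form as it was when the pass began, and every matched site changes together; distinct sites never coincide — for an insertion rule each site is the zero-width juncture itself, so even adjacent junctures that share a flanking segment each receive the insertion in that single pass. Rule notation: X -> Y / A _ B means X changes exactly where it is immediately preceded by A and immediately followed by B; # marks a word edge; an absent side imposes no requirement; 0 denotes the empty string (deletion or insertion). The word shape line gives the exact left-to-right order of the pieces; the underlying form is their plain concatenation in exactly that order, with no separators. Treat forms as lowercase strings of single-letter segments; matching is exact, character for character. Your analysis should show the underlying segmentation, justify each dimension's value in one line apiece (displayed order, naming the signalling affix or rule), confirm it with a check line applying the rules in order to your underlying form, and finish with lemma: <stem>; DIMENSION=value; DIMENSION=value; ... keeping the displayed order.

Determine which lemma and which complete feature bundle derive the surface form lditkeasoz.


underlying: l-ditkeoa-soz
NUM=mi - signalled by the affix l-
TOR=ib - signalled by the affix -soz
check: lditkeoasoz -> lditkeasoz
lemma: ditkeoa; NUM=mi; TOR=ib


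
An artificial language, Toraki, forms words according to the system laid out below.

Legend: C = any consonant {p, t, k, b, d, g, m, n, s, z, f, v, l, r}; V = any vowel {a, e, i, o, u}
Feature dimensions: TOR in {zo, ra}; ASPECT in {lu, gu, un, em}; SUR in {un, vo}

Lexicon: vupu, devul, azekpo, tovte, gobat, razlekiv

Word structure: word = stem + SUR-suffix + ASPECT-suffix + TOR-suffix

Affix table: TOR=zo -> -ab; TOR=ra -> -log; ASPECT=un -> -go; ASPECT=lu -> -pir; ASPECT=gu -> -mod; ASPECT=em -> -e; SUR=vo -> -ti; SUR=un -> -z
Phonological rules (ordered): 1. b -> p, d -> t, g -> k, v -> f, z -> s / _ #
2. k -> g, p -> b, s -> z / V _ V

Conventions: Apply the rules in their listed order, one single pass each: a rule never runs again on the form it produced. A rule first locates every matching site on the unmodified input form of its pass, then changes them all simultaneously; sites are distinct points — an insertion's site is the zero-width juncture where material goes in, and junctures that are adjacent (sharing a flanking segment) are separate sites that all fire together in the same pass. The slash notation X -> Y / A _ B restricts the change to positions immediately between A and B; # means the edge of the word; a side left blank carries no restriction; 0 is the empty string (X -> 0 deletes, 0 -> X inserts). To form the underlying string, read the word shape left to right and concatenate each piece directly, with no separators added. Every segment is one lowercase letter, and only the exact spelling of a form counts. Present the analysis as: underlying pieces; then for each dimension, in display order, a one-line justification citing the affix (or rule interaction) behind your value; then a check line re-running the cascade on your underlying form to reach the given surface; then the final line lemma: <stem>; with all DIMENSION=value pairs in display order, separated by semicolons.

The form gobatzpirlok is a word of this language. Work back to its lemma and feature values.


underlying: gobat-z-pir-log
TOR=ra - signalled by the affix -log
ASPECT=lu - signalled by the affix -pir
SUR=un - signalled by the affix -z
check: gobatzpirlog -> gobatzpirlok -> gobatzpirlok
lemma: gobat; TOR=ra; ASPECT=lu; SUR=un


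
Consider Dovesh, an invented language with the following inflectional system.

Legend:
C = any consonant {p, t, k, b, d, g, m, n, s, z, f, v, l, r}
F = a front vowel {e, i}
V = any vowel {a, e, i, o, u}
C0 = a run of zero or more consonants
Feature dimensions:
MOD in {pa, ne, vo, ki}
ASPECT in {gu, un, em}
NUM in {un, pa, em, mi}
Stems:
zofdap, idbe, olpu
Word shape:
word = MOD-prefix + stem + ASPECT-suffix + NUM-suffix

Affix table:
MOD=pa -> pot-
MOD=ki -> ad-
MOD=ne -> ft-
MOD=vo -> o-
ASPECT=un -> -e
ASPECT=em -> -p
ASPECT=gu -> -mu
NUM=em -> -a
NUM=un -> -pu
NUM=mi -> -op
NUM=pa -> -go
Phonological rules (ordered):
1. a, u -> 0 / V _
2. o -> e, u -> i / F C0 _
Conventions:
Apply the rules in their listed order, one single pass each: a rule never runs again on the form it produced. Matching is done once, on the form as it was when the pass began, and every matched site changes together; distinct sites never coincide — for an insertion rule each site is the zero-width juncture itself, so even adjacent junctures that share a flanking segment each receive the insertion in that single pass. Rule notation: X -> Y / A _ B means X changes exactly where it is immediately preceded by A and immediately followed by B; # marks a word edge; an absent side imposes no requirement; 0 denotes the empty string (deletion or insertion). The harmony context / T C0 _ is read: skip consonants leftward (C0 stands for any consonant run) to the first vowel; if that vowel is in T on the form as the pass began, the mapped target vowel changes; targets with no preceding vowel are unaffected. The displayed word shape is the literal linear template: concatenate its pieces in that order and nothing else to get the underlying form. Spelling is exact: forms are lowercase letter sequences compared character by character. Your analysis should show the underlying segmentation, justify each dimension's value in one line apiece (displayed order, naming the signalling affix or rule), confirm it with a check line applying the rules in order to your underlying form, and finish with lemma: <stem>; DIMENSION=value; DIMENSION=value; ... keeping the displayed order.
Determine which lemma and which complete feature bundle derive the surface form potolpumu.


underlying: pot-olpu-mu-a
MOD=pa - signalled by the affix pot-
ASPECT=gu - signalled by the affix -mu
NUM=em - signalled by the affix -a
check: potolpumua -> potolpumu -> potolpumu
lemma: olpu; MOD=pa; ASPECT=gu; NUM=em


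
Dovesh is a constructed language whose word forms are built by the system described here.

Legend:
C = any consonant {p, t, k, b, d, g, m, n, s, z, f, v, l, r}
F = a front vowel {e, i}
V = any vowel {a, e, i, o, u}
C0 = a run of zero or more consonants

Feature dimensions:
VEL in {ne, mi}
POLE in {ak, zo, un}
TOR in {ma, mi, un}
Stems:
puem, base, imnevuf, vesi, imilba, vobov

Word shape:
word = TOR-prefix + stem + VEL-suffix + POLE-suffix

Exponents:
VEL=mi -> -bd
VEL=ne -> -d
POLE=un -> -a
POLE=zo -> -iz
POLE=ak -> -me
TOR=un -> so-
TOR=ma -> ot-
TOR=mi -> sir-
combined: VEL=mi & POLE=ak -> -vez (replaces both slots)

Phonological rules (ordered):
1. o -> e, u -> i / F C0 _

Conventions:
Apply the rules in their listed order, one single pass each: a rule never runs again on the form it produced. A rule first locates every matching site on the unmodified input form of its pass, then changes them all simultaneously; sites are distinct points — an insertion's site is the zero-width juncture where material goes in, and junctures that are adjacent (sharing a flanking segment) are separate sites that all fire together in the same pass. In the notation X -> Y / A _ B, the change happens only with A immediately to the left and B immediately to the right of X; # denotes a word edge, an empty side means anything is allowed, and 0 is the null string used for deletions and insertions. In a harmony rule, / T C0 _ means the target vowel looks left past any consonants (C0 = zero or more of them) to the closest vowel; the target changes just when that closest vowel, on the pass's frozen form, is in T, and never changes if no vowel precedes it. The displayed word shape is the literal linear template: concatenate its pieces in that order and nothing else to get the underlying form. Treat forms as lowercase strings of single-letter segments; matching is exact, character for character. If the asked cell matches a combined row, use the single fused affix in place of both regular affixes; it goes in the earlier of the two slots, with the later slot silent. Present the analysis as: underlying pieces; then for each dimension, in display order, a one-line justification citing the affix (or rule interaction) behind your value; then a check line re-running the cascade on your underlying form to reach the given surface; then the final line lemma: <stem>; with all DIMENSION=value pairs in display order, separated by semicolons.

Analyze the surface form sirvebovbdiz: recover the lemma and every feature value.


underlying: sir-vobov-bd-iz
VEL=mi - signalled by the affix -bd
POLE=zo - signalled by the affix -iz
TOR=mi - signalled by the affix sir-
check: sirvobovbdiz -> sirvebovbdiz
lemma: vobov; VEL=mi; POLE=zo; TOR=mi


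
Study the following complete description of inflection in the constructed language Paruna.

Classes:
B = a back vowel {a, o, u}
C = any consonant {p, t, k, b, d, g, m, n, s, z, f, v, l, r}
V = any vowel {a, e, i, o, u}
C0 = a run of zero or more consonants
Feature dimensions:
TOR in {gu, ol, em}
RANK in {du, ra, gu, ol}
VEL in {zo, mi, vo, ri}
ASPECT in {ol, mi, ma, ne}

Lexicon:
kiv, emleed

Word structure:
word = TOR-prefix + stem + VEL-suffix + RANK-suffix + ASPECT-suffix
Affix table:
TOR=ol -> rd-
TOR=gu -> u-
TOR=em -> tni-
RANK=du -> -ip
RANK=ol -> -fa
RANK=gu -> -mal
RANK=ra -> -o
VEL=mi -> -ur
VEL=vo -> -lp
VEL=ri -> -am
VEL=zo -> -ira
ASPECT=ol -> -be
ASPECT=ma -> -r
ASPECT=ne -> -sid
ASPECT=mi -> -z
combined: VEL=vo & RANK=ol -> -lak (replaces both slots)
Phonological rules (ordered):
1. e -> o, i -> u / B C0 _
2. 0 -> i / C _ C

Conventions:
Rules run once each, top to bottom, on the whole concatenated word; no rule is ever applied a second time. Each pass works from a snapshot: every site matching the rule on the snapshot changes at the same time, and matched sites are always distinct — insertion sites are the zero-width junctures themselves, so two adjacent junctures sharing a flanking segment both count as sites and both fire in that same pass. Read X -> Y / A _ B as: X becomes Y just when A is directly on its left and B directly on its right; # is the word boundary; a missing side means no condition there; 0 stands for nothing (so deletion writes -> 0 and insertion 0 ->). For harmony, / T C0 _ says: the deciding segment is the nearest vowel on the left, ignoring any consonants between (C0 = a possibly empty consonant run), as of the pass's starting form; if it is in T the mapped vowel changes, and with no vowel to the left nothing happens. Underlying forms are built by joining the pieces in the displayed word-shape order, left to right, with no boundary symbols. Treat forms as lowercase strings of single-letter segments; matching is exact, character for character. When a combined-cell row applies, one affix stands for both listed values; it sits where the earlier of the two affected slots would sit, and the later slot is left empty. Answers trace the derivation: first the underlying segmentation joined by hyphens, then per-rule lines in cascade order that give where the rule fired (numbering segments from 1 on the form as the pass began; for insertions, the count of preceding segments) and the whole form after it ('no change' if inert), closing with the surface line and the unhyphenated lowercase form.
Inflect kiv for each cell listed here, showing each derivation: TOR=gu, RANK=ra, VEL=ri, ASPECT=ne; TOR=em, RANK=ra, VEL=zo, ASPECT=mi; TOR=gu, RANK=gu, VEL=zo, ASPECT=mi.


cell TOR=gu, RANK=ra, VEL=ri, ASPECT=ne:
underlying: u-kiv-am-o-sid
1. e -> o, i -> u / B C0 _: fires at position(s) 3, 9: ukuvamosud
2. 0 -> i / C _ C: no change
surface: ukuvamosud

cell TOR=em, RANK=ra, VEL=zo, ASPECT=mi:
underlying: tni-kiv-ira-o-z
1. e -> o, i -> u / B C0 _: no change
2. 0 -> i / C _ C: inserts after position(s) 1: tinikiviraoz
surface: tinikiviraoz

cell TOR=gu, RANK=gu, VEL=zo, ASPECT=mi:
underlying: u-kiv-ira-mal-z
1. e -> o, i -> u / B C0 _: fires at position(s) 3: ukuviramalz
2. 0 -> i / C _ C: inserts after position(s) 10: ukuviramaliz
surface: ukuviramaliz


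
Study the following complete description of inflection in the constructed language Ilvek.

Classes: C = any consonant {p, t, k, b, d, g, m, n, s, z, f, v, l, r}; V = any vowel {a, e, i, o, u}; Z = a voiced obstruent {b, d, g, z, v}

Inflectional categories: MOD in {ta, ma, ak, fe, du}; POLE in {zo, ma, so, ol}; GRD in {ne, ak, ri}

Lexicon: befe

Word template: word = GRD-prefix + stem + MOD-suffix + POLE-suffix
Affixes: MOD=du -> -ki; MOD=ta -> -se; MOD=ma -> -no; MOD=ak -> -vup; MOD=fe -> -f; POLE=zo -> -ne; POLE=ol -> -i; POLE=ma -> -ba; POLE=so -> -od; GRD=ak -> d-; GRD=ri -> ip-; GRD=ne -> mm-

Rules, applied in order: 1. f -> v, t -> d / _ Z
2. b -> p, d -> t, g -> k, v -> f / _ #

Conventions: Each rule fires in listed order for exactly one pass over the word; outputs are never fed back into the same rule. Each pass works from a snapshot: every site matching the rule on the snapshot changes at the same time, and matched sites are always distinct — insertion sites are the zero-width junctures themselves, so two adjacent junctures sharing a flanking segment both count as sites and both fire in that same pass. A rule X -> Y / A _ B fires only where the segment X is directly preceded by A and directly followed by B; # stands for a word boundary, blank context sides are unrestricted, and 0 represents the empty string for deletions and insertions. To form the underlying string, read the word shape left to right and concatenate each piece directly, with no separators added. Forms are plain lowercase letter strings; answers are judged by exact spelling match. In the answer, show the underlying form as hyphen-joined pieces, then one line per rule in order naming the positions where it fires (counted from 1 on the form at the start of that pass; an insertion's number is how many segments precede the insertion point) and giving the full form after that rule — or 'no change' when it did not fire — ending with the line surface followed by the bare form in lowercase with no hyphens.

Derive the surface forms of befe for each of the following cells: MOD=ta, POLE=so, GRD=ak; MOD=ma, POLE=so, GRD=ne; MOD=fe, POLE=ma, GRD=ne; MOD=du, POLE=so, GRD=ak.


cell MOD=ta, POLE=so, GRD=ak:
underlying: d-befe-se-od
1. f -> v, t -> d / _ Z: no change
2. b -> p, d -> t, g -> k, v -> f / _ #: fires at position(s) 9: dbefeseot
surface: dbefeseot

cell MOD=ma, POLE=so, GRD=ne:
underlying: mm-befe-no-od
1. f -> v, t -> d / _ Z: no change
2. b -> p, d -> t, g -> k, v -> f / _ #: fires at position(s) 10: mmbefenoot
surface: mmbefenoot

cell MOD=fe, POLE=ma, GRD=ne:
underlying: mm-befe-f-ba
1. f -> v, t -> d / _ Z: fires at position(s) 7: mmbefevba
2. b -> p, d -> t, g -> k, v -> f / _ #: no change
surface: mmbefevba

cell MOD=du, POLE=so, GRD=ak:
underlying: d-befe-ki-od
1. f -> v, t -> d / _ Z: no change
2. b -> p, d -> t, g -> k, v -> f / _ #: fires at position(s) 9: dbefekiot
surface: dbefekiot


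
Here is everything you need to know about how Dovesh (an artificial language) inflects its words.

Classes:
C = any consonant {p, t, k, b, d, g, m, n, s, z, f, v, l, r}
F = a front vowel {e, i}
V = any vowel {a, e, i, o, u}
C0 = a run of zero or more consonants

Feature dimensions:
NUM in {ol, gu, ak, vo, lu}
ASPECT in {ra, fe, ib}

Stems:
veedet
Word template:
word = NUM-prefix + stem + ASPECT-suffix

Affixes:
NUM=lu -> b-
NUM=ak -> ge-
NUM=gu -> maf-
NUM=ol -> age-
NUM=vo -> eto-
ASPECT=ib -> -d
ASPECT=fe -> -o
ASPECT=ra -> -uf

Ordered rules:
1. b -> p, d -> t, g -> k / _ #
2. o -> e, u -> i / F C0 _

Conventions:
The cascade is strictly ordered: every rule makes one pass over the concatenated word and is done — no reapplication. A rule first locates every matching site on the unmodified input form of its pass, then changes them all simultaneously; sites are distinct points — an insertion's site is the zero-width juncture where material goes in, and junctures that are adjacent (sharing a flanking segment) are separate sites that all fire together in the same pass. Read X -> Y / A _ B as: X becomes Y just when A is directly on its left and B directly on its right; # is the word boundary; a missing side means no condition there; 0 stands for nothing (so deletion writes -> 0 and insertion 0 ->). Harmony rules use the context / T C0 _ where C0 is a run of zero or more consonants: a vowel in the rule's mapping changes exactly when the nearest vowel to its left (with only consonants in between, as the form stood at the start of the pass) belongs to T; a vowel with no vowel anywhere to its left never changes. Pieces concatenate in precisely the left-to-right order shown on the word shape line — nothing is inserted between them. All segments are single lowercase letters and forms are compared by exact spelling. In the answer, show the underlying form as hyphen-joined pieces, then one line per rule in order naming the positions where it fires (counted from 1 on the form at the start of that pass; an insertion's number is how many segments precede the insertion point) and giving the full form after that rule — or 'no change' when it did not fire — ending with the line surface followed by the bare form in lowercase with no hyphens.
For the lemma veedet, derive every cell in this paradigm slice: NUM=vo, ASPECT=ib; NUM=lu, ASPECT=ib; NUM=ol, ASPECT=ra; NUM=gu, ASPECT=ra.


cell NUM=vo, ASPECT=ib:
underlying: eto-veedet-d
1. b -> p, d -> t, g -> k / _ #: fires at position(s) 10: etoveedett
2. o -> e, u -> i / F C0 _: fires at position(s) 3: eteveedett
surface: eteveedett

cell NUM=lu, ASPECT=ib:
underlying: b-veedet-d
1. b -> p, d -> t, g -> k / _ #: fires at position(s) 8: bveedett
2. o -> e, u -> i / F C0 _: no change
surface: bveedett

cell NUM=ol, ASPECT=ra:
underlying: age-veedet-uf
1. b -> p, d -> t, g -> k / _ #: no change
2. o -> e, u -> i / F C0 _: fires at position(s) 10: ageveedetif
surface: ageveedetif

cell NUM=gu, ASPECT=ra:
underlying: maf-veedet-uf
1. b -> p, d -> t, g -> k / _ #: no change
2. o -> e, u -> i / F C0 _: fires at position(s) 10: mafveedetif
surface: mafveedetif


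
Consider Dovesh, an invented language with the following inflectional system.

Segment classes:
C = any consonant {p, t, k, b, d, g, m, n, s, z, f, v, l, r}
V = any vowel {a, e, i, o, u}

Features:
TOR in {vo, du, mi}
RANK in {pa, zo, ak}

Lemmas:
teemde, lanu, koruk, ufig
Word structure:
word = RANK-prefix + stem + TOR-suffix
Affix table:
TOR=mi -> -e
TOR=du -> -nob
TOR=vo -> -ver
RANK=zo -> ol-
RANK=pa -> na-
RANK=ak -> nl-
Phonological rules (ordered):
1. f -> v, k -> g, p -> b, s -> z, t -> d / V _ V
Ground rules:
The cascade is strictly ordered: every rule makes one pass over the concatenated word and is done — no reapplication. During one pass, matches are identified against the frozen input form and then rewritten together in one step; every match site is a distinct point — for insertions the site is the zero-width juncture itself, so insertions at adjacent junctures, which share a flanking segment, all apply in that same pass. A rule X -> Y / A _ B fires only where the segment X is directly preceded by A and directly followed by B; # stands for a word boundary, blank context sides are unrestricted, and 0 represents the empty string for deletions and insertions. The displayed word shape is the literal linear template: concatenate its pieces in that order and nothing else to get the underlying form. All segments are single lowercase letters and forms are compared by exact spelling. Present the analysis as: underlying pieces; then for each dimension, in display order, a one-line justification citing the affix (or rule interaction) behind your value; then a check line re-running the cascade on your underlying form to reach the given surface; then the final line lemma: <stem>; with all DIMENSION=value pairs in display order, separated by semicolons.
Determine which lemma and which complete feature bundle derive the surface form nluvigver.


underlying: nl-ufig-ver
TOR=vo - signalled by the affix -ver
RANK=ak - signalled by the affix nl-
check: nlufigver -> nluvigver
lemma: ufig; TOR=vo; RANK=ak


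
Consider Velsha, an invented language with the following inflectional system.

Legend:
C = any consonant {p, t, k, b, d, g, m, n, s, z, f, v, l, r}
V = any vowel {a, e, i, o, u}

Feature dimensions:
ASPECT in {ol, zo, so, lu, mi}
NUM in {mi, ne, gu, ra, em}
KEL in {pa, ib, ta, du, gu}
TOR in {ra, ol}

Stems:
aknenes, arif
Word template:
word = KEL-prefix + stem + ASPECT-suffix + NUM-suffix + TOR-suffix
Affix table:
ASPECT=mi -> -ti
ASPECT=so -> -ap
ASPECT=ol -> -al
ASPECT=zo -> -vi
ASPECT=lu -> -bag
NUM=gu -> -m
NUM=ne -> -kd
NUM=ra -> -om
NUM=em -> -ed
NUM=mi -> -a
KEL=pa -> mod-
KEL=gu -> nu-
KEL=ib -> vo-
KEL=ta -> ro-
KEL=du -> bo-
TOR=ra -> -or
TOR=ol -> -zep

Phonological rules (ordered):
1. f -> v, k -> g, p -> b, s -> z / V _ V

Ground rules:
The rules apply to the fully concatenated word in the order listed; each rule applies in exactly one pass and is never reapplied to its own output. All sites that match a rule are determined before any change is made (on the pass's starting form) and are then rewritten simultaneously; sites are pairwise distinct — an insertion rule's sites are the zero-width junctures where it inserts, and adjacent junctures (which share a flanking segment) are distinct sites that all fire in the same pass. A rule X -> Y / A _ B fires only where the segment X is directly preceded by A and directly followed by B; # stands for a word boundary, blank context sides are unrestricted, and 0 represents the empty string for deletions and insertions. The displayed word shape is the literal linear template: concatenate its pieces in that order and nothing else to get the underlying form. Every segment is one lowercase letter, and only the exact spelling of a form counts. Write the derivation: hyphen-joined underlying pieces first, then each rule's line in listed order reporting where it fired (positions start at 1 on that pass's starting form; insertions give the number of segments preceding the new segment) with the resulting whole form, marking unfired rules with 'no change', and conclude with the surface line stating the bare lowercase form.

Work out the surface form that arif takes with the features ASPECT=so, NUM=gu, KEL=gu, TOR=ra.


underlying: nu-arif-ap-m-or
1. f -> v, k -> g, p -> b, s -> z / V _ V: fires at position(s) 6: nuarivapmor
surface: nuarivapmor


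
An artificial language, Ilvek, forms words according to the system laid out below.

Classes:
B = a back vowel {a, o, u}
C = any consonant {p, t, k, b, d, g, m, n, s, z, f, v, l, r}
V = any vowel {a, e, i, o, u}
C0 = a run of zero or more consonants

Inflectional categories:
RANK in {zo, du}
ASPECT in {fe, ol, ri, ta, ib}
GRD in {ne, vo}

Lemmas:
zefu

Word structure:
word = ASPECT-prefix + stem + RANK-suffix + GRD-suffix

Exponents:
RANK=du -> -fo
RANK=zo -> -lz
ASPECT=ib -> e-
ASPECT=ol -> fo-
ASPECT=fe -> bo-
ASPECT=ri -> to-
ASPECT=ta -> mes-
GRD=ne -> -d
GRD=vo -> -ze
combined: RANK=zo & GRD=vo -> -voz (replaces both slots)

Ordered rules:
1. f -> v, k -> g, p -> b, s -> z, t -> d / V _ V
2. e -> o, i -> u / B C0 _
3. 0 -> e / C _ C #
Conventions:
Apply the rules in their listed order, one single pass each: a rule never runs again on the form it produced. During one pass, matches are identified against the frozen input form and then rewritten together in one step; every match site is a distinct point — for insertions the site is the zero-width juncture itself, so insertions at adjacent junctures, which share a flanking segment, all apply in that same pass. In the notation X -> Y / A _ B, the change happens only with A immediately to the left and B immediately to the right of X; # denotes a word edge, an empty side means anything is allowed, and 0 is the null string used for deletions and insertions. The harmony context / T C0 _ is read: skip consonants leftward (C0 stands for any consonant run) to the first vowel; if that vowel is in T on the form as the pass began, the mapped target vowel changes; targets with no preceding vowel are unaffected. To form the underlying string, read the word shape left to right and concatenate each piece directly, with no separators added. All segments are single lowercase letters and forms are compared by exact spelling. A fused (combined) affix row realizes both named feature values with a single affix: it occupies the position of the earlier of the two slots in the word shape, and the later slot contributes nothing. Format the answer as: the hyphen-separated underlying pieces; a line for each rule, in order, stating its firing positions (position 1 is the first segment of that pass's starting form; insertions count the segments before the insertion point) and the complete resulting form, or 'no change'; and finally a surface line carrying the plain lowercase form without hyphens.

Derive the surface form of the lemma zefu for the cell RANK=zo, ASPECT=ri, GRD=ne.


underlying: to-zefu-lz-d
1. f -> v, k -> g, p -> b, s -> z, t -> d / V _ V: fires at position(s) 5: tozevulzd
2. e -> o, i -> u / B C0 _: fires at position(s) 4: tozovulzd
3. 0 -> e / C _ C #: inserts after position(s) 8: tozovulzed
surface: tozovulzed


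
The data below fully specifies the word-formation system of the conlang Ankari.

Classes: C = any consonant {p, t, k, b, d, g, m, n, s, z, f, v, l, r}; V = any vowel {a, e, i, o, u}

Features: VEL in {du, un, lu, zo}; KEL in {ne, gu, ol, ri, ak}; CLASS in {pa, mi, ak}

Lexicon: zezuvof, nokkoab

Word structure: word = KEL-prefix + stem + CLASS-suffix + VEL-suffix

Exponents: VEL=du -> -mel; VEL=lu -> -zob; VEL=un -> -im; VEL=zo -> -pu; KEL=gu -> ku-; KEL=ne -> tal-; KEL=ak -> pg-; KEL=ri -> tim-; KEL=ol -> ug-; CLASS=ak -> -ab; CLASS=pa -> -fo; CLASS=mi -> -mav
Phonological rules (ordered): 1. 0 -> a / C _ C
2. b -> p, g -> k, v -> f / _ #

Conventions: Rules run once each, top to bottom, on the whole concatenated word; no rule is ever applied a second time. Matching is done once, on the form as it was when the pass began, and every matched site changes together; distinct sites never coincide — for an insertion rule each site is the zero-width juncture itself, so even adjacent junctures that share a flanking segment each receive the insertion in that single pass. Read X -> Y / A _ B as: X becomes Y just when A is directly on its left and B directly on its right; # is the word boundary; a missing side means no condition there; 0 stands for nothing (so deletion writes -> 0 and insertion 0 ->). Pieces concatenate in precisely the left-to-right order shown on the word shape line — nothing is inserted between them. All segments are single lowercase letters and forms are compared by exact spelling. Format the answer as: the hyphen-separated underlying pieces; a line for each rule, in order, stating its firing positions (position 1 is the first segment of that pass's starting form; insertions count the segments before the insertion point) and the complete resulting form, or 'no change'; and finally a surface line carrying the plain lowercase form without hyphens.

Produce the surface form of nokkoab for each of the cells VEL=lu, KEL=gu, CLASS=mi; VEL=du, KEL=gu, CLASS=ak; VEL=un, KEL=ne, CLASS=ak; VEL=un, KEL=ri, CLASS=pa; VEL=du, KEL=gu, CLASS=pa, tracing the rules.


cell VEL=lu, KEL=gu, CLASS=mi:
underlying: ku-nokkoab-mav-zob
1. 0 -> a / C _ C: inserts after position(s) 5, 9, 12: kunokakoabamavazob
2. b -> p, g -> k, v -> f / _ #: fires at position(s) 18: kunokakoabamavazop
surface: kunokakoabamavazop

cell VEL=du, KEL=gu, CLASS=ak:
underlying: ku-nokkoab-ab-mel
1. 0 -> a / C _ C: inserts after position(s) 5, 11: kunokakoababamel
2. b -> p, g -> k, v -> f / _ #: no change
surface: kunokakoababamel

cell VEL=un, KEL=ne, CLASS=ak:
underlying: tal-nokkoab-ab-im
1. 0 -> a / C _ C: inserts after position(s) 3, 6: talanokakoababim
2. b -> p, g -> k, v -> f / _ #: no change
surface: talanokakoababim

cell VEL=un, KEL=ri, CLASS=pa:
underlying: tim-nokkoab-fo-im
1. 0 -> a / C _ C: inserts after position(s) 3, 6, 10: timanokakoabafoim
2. b -> p, g -> k, v -> f / _ #: no change
surface: timanokakoabafoim

cell VEL=du, KEL=gu, CLASS=pa:
underlying: ku-nokkoab-fo-mel
1. 0 -> a / C _ C: inserts after position(s) 5, 9: kunokakoabafomel
2. b -> p, g -> k, v -> f / _ #: no change
surface: kunokakoabafomel


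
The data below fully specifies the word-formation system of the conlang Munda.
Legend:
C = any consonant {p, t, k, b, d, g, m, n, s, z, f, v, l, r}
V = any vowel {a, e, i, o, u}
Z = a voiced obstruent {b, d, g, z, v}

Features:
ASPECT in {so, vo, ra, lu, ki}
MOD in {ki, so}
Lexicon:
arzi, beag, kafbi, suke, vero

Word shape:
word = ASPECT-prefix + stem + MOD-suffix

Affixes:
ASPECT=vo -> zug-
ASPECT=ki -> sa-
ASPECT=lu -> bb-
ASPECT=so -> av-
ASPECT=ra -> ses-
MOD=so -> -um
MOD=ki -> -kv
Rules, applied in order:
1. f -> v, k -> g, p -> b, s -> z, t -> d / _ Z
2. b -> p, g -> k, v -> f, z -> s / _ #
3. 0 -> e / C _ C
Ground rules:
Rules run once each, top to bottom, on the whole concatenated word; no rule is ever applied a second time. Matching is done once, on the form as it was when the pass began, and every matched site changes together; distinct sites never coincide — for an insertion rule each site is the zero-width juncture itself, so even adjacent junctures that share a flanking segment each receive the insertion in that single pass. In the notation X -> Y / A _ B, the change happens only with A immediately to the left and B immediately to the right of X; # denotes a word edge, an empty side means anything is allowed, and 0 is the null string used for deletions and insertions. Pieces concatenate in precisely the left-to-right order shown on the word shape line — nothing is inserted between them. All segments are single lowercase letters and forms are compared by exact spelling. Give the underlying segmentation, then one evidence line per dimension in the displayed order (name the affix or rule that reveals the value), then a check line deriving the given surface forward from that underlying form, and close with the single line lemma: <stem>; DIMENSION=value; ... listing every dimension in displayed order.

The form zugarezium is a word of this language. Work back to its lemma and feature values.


underlying: zug-arzi-um
ASPECT=vo - signalled by the affix zug-
MOD=so - signalled by the affix -um
check: zugarzium -> zugarzium -> zugarzium -> zugarezium
lemma: arzi; ASPECT=vo; MOD=so


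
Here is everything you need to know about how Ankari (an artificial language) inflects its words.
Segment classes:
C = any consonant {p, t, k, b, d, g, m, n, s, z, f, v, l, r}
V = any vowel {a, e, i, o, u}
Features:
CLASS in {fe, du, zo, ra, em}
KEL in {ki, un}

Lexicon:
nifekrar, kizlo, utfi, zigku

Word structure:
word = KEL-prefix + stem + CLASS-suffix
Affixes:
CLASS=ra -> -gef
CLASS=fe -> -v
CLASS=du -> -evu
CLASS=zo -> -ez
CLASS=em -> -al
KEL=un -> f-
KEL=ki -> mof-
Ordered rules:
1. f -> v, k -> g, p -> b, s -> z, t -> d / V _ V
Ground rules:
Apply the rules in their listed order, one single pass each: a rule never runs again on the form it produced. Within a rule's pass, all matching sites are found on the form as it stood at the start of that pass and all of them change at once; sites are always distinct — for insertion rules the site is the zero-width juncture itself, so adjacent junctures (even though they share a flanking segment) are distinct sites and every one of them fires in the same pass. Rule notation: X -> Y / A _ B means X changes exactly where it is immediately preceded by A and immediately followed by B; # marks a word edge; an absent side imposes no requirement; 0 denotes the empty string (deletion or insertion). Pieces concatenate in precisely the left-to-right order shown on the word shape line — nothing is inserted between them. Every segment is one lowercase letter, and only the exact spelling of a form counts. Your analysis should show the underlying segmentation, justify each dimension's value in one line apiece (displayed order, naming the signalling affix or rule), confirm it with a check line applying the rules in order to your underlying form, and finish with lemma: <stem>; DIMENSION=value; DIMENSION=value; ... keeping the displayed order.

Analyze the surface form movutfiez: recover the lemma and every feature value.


underlying: mof-utfi-ez
CLASS=zo - signalled by the affix -ez
KEL=ki - signalled by the affix mof-
check: mofutfiez -> movutfiez
lemma: utfi; CLASS=zo; KEL=ki


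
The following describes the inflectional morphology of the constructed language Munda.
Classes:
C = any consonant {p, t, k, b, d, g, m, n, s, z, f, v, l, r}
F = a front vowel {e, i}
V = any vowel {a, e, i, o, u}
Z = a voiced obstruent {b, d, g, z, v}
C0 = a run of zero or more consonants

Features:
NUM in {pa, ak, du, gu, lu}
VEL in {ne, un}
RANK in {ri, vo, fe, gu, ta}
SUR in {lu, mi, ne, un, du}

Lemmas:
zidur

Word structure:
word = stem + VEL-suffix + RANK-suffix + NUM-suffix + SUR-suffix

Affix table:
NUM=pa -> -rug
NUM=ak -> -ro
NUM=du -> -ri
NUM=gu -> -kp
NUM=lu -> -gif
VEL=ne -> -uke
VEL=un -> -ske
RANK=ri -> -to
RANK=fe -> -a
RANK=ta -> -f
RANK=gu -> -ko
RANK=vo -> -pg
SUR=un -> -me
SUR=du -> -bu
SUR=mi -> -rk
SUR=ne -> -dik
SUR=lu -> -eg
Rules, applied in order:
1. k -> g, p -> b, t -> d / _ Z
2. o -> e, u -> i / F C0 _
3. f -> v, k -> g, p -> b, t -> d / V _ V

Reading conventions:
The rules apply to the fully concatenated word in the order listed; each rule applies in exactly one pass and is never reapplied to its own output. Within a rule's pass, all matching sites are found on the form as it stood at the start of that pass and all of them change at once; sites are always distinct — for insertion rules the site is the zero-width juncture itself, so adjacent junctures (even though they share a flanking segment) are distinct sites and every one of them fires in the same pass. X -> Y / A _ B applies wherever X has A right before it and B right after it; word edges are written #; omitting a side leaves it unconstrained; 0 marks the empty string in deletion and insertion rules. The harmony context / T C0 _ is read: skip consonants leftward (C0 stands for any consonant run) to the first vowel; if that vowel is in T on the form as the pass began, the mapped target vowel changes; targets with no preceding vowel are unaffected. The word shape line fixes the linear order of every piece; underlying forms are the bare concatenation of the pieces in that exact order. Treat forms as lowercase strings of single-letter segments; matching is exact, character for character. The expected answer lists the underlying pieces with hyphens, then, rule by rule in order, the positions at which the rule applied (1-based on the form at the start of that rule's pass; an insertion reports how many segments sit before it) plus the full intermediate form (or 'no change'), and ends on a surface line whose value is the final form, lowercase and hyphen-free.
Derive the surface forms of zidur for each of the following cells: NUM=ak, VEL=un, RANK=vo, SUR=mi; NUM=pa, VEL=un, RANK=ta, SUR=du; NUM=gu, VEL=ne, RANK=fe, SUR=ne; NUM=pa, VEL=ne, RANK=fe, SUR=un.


cell NUM=ak, VEL=un, RANK=vo, SUR=mi:
underlying: zidur-ske-pg-ro-rk
1. k -> g, p -> b, t -> d / _ Z: fires at position(s) 9: zidurskebgrork
2. o -> e, u -> i / F C0 _: fires at position(s) 4, 12: zidirskebgrerk
3. f -> v, k -> g, p -> b, t -> d / V _ V: no change
surface: zidirskebgrerk

cell NUM=pa, VEL=un, RANK=ta, SUR=du:
underlying: zidur-ske-f-rug-bu
1. k -> g, p -> b, t -> d / _ Z: no change
2. o -> e, u -> i / F C0 _: fires at position(s) 4, 11: zidirskefrigbu
3. f -> v, k -> g, p -> b, t -> d / V _ V: no change
surface: zidirskefrigbu

cell NUM=gu, VEL=ne, RANK=fe, SUR=ne:
underlying: zidur-uke-a-kp-dik
1. k -> g, p -> b, t -> d / _ Z: fires at position(s) 11: zidurukeakbdik
2. o -> e, u -> i / F C0 _: fires at position(s) 4: zidirukeakbdik
3. f -> v, k -> g, p -> b, t -> d / V _ V: fires at position(s) 7: zidirugeakbdik
surface: zidirugeakbdik

cell NUM=pa, VEL=ne, RANK=fe, SUR=un:
underlying: zidur-uke-a-rug-me
1. k -> g, p -> b, t -> d / _ Z: no change
2. o -> e, u -> i / F C0 _: fires at position(s) 4: zidirukearugme
3. f -> v, k -> g, p -> b, t -> d / V _ V: fires at position(s) 7: zidirugearugme
surface: zidirugearugme


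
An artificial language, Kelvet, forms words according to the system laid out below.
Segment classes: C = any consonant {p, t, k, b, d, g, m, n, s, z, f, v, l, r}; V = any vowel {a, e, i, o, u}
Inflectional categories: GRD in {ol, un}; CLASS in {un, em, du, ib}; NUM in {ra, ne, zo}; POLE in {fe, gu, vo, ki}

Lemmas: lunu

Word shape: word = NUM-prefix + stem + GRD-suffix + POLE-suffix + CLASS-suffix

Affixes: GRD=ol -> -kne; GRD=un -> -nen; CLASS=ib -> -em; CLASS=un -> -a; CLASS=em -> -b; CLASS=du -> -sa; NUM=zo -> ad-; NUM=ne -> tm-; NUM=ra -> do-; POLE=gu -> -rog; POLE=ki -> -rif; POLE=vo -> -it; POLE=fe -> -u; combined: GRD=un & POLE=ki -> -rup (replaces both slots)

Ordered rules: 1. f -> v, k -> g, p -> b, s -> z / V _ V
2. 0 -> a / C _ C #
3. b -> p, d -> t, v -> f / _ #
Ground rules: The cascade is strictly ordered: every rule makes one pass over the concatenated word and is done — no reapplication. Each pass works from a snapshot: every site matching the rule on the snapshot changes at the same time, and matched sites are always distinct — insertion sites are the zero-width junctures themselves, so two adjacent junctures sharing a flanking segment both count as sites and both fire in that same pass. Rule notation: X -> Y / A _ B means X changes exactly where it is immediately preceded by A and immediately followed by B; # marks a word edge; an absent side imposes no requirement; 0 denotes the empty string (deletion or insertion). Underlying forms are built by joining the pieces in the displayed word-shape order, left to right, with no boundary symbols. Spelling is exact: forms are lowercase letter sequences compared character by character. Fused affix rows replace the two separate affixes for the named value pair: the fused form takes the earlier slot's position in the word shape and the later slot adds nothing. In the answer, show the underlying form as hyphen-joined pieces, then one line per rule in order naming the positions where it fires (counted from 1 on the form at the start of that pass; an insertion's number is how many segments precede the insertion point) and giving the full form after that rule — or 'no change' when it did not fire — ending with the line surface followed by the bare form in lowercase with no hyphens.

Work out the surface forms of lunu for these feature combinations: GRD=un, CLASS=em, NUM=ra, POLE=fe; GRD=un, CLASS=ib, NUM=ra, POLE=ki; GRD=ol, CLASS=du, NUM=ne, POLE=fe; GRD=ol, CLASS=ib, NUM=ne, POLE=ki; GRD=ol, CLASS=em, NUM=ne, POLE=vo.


cell GRD=un, CLASS=em, NUM=ra, POLE=fe:
underlying: do-lunu-nen-u-b
1. f -> v, k -> g, p -> b, s -> z / V _ V: no change
2. 0 -> a / C _ C #: no change
3. b -> p, d -> t, v -> f / _ #: fires at position(s) 11: dolununenup
surface: dolununenup

cell GRD=un, CLASS=ib, NUM=ra, POLE=ki:
underlying: do-lunu-rup-em
1. f -> v, k -> g, p -> b, s -> z / V _ V: fires at position(s) 9: dolunurubem
2. 0 -> a / C _ C #: no change
3. b -> p, d -> t, v -> f / _ #: no change
surface: dolunurubem

cell GRD=ol, CLASS=du, NUM=ne, POLE=fe:
underlying: tm-lunu-kne-u-sa
1. f -> v, k -> g, p -> b, s -> z / V _ V: fires at position(s) 11: tmlunukneuza
2. 0 -> a / C _ C #: no change
3. b -> p, d -> t, v -> f / _ #: no change
surface: tmlunukneuza

cell GRD=ol, CLASS=ib, NUM=ne, POLE=ki:
underlying: tm-lunu-kne-rif-em
1. f -> v, k -> g, p -> b, s -> z / V _ V: fires at position(s) 12: tmlunuknerivem
2. 0 -> a / C _ C #: no change
3. b -> p, d -> t, v -> f / _ #: no change
surface: tmlunuknerivem

cell GRD=ol, CLASS=em, NUM=ne, POLE=vo:
underlying: tm-lunu-kne-it-b
1. f -> v, k -> g, p -> b, s -> z / V _ V: no change
2. 0 -> a / C _ C #: inserts after position(s) 11: tmlunukneitab
3. b -> p, d -> t, v -> f / _ #: fires at position(s) 13: tmlunukneitap
surface: tmlunukneitap
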